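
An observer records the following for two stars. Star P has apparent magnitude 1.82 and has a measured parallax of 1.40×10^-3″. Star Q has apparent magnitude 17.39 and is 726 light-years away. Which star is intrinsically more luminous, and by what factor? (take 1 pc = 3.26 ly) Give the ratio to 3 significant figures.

Star P is more luminous, by a factor of 1.74×10^7.

Star P: d = 1/p = 1/1.40×10^-3″ = 714.3 pc
Star P: M = m − 5 log₁₀ d + 5 = 1.82 − 5·2.8539 + 5 = -7.449
Star Q: d = 726 ly / 3.26 = 222.7 pc
Star Q: M = m − 5 log₁₀ d + 5 = 17.39 − 5·2.3477 + 5 = 10.651
ΔM = M_P − M_Q = -7.449 − (10.651) = -18.101; smaller M is more luminous → Star P.
L ratio = 10^(0.4 |ΔM|) = 10^7.240 = 1.739×10^7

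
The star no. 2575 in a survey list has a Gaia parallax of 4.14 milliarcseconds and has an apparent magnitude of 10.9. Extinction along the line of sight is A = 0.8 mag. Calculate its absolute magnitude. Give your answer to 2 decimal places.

M ≈ 3.19

p = 4.14 mas = 4.14×10^-3″ → d = 1/p = 241.5 pc
5 log₁₀(d/10 pc) = 5 log₁₀(241.5) − 5 = 6.915
M = m − 5 log₁₀(d/10) − A = 10.9 − 6.915 − 0.8 = 3.185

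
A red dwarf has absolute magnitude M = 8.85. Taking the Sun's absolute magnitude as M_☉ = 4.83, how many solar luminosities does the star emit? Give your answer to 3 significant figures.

L/L_☉ ≈ 0.0247

M − M_☉ = 8.85 − 4.83 = 4.020
L/L_☉ = 10^(−0.4 (M − M_☉)) = 10^-1.608 = 0.02466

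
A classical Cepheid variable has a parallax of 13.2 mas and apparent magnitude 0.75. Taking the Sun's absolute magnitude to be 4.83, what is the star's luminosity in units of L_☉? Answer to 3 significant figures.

d = 1/p = 1000/13.2 mas = 75.76 pc
M = m − 5 log₁₀ d + 5 = 0.75 − 5·1.8794 + 5 = -3.647
M − M_☉ = -3.647 − 4.83 = -8.477
L/L_☉ = 10^(−0.4 × -8.477) = 2460

L/L_☉ ≈ 2460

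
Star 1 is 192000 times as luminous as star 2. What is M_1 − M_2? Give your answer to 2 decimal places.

Pogson: ΔM = −2.5 log₁₀(ratio) = −2.5 log₁₀(192000) = −2.5 × 5.2833 = -13.208
Star 1 is brighter, so it has the smaller magnitude: the difference is negative.

M_1 − M_2 ≈ -13.21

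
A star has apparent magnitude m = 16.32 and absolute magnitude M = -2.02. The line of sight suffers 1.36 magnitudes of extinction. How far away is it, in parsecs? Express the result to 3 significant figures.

m − M = 5 log₁₀(d/10 pc) + A  ⇒  16.32 − (-2.02) − 1.36 = 5 log₁₀(d/10)
16.980 = 5 log₁₀(d/10)
log₁₀ d = (m − M − A)/5 + 1 = 4.3960
d = 10^4.3960 = 24890 pc

d ≈ 24900 pc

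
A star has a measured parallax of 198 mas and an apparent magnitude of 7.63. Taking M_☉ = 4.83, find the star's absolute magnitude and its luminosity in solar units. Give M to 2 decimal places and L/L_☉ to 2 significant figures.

M ≈ 9.11; L/L_☉ ≈ 0.019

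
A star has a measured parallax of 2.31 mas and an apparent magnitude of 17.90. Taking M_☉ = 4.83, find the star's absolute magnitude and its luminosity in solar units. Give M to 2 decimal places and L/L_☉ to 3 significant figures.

M ≈ 9.72; L/L_☉ ≈ 0.0111

d = 1/p = 1000/2.31 mas = 432.9 pc
M = m − 5 log₁₀ d + 5 = 17.90 − 5·2.6364 + 5 = 9.718
M − M_☉ = 9.718 − 4.83 = 4.888
L/L_☉ = 10^(−0.4 × 4.888) = 0.01109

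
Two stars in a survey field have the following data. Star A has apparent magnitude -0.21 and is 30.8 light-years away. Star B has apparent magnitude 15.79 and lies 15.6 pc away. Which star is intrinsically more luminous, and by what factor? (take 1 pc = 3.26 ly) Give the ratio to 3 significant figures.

Star A is more luminous, by a factor of 921000.

Star A: d = 30.8 ly / 3.26 = 9.448 pc
Star A: M = m − 5 log₁₀ d + 5 = -0.21 − 5·0.9753 + 5 = -0.087
Star B: M = m − 5 log₁₀ d + 5 = 15.79 − 5·1.1931 + 5 = 14.824
ΔM = M_A − M_B = -0.087 − (14.824) = -14.911; smaller M is more luminous → Star A.
L ratio = 10^(0.4 |ΔM|) = 10^5.964 = 921300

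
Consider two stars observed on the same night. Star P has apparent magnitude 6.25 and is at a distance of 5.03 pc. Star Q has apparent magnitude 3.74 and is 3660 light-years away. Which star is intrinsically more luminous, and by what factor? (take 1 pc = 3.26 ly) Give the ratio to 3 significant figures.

Star Q is more luminous, by a factor of 503000.

Star P: M = m − 5 log₁₀ d + 5 = 6.25 − 5·0.7016 + 5 = 7.742
Star Q: d = 3660 ly / 3.26 = 1123 pc
Star Q: M = m − 5 log₁₀ d + 5 = 3.74 − 5·3.0503 + 5 = -6.511
ΔM = M_P − M_Q = 7.742 − (-6.511) = 14.253; smaller M is more luminous → Star Q.
L ratio = 10^(0.4 |ΔM|) = 10^5.701 = 502800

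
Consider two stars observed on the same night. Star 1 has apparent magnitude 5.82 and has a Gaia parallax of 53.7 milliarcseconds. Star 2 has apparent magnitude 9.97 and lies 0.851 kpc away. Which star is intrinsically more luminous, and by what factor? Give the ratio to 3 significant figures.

Star 1: p = 53.7 mas = 0.0537″ → d = 1/p = 18.62 pc
Star 1: M = m − 5 log₁₀ d + 5 = 5.82 − 5·1.2700 + 5 = 4.470
Star 2: d = 0.851 kpc = 851.0 pc
Star 2: M = m − 5 log₁₀ d + 5 = 9.97 − 5·2.9299 + 5 = 0.320
ΔM = M_1 − M_2 = 4.470 − (0.320) = 4.150; smaller M is more luminous → Star 2.
L ratio = 10^(0.4 |ΔM|) = 10^1.660 = 45.69

Star 2 is more luminous, by a factor of 45.7.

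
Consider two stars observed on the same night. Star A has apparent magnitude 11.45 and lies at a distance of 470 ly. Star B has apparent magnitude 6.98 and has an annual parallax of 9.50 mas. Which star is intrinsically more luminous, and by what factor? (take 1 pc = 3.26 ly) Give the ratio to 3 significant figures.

Star B is more luminous, by a factor of 32.7.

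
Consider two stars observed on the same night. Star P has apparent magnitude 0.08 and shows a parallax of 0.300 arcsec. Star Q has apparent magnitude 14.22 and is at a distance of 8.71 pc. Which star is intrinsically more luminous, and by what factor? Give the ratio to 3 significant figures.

Star P is more luminous, by a factor of 66300.

Star P: d = 1/p = 1/0.300″ = 3.333 pc
Star P: M = m − 5 log₁₀ d + 5 = 0.08 − 5·0.5229 + 5 = 2.466
Star Q: M = m − 5 log₁₀ d + 5 = 14.22 − 5·0.9400 + 5 = 14.520
ΔM = M_P − M_Q = 2.466 − (14.520) = -12.054; smaller M is more luminous → Star P.
L ratio = 10^(0.4 |ΔM|) = 10^4.822 = 66330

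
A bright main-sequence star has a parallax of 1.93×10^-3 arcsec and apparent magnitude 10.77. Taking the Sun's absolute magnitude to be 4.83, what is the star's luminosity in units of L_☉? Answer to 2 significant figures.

L/L_☉ ≈ 11

d = 1/p = 1/1.93×10^-3″ = 518.1 pc
M = m − 5 log₁₀ d + 5 = 10.77 − 5·2.7144 + 5 = 2.198
M − M_☉ = 2.198 − 4.83 = -2.632
L/L_☉ = 10^(−0.4 × -2.632) = 11.29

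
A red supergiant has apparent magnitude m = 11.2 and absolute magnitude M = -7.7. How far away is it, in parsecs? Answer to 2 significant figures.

d ≈ 60000 pc

Distance modulus: m − M = 11.2 − (-7.7) = 18.900
m − M = 5 log₁₀ d − 5
log₁₀ d = (m − M)/5 + 1 = 4.7800
d = 10^4.7800 = 60260 pc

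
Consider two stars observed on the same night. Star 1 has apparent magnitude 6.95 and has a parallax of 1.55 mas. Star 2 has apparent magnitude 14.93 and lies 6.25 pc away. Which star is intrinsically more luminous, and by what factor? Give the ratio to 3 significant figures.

Star 1 is more luminous, by a factor of 1.66×10^7.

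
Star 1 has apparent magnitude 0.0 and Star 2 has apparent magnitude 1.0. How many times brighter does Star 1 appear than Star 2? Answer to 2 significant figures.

2.5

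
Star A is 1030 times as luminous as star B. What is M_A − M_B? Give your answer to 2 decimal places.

M_A − M_B ≈ -7.53

Pogson: ΔM = −2.5 log₁₀(ratio) = −2.5 log₁₀(1030) = −2.5 × 3.0128 = -7.532
Star A is brighter, so it has the smaller magnitude: the difference is negative.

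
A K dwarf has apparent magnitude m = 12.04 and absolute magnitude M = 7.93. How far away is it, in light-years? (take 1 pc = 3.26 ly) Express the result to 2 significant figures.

Distance modulus: m − M = 12.04 − (7.93) = 4.110
m − M = 5 log₁₀ d − 5
log₁₀ d = (m − M)/5 + 1 = 1.8220
d = 10^1.8220 = 66.37 pc
= 216.4 ly

d ≈ 220 ly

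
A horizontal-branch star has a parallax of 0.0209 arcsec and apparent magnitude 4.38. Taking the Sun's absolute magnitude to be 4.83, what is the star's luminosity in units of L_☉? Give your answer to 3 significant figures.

L/L_☉ ≈ 34.7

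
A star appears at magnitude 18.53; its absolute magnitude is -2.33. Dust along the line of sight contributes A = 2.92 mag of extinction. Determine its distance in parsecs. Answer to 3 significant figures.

d ≈ 38700 pc

m − M = 5 log₁₀(d/10 pc) + A  ⇒  18.53 − (-2.33) − 2.92 = 5 log₁₀(d/10)
17.940 = 5 log₁₀(d/10)
log₁₀ d = (m − M − A)/5 + 1 = 4.5880
d = 10^4.5880 = 38730 pc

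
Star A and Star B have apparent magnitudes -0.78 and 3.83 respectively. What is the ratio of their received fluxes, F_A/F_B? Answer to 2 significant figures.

Magnitude difference = -4.61
Flux ratio = 10^(−0.4 Δm) = 10^(−0.4 × -4.61) = 10^1.844 = 69.82

F_A/F_B ≈ 70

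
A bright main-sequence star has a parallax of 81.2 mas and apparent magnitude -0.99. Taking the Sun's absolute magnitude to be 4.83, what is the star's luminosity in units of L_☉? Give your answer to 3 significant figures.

d = 1/p = 1000/81.2 mas = 12.32 pc
M = m − 5 log₁₀ d + 5 = -0.99 − 5·1.0904 + 5 = -1.442
M − M_☉ = -1.442 − 4.83 = -6.272
L/L_☉ = 10^(−0.4 × -6.272) = 322.8

L/L_☉ ≈ 323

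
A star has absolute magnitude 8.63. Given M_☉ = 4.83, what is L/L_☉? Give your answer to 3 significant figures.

M − M_☉ = 8.63 − 4.83 = 3.800
L/L_☉ = 10^(−0.4 (M − M_☉)) = 10^-1.520 = 0.03020

L/L_☉ ≈ 0.0302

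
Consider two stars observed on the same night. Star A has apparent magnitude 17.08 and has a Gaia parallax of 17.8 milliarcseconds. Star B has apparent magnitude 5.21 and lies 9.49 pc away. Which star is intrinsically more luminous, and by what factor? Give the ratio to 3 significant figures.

Star A: p = 17.8 mas = 0.0178″ → d = 1/p = 56.18 pc
Star A: M = m − 5 log₁₀ d + 5 = 17.08 − 5·1.7496 + 5 = 13.332
Star B: M = m − 5 log₁₀ d + 5 = 5.21 − 5·0.9773 + 5 = 5.324
ΔM = M_A − M_B = 13.332 − (5.324) = 8.008; smaller M is more luminous → Star B.
L ratio = 10^(0.4 |ΔM|) = 10^3.203 = 1597

Star B is more luminous, by a factor of 1600.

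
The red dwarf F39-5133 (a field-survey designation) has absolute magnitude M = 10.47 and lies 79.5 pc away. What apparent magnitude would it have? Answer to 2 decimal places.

m = M + 5 log₁₀ d − 5 = 10.47 + 5·1.9004 − 5 = 14.972

m ≈ 14.97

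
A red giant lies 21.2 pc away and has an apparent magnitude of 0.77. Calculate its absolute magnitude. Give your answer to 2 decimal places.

5 log₁₀(d/10 pc) = 5 log₁₀(21.20) − 5 = 1.632
M = m − 5 log₁₀(d/10) = 0.77 − 1.632 = -0.862

M ≈ -0.86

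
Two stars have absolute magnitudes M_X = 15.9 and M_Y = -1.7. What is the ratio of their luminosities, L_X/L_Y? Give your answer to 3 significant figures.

L_X/L_Y ≈ 9.12×10^-8

ΔM = M_X − M_Y = 17.6
L_X/L_Y = 10^(−0.4 ΔM) = 10^-7.040 = 9.120×10^-8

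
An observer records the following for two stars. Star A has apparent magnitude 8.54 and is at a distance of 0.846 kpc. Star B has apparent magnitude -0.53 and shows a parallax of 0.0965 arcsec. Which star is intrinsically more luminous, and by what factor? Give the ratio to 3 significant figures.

Star A is more luminous, by a factor of 1.57.

Star A: d = 0.846 kpc = 846.0 pc
Star A: M = m − 5 log₁₀ d + 5 = 8.54 − 5·2.9274 + 5 = -1.097
Star B: d = 1/p = 1/0.0965″ = 10.36 pc
Star B: M = m − 5 log₁₀ d + 5 = -0.53 − 5·1.0155 + 5 = -0.607
ΔM = M_A − M_B = -1.097 − (-0.607) = -0.489; smaller M is more luminous → Star A.
L ratio = 10^(0.4 |ΔM|) = 10^0.196 = 1.570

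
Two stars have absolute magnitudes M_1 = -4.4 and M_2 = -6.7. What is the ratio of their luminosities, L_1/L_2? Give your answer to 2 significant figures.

ΔM = M_1 − M_2 = 2.3
L_1/L_2 = 10^(−0.4 ΔM) = 10^-0.920 = 0.1202

L_1/L_2 ≈ 0.12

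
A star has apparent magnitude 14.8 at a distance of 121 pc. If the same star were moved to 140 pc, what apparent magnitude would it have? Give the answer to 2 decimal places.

m ≈ 15.12

Flux ∝ 1/d², so Δm = 5 log₁₀(d₂/d₁) = 5 log₁₀(140/121) = 0.317
m₂ = m₁ + Δm = 14.8 + (0.317) = 15.117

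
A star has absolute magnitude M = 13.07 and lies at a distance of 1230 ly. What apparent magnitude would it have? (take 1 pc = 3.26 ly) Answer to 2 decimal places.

m ≈ 20.95

d = 1230 ly / 3.26 = 377.3 pc
m = M + 5 log₁₀ d − 5 = 13.07 + 5·2.5767 − 5 = 20.953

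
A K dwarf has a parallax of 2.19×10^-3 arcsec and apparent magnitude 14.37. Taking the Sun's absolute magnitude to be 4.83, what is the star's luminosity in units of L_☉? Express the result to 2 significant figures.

d = 1/p = 1/2.19×10^-3″ = 456.6 pc
M = m − 5 log₁₀ d + 5 = 14.37 − 5·2.6596 + 5 = 6.072
M − M_☉ = 6.072 − 4.83 = 1.242
L/L_☉ = 10^(−0.4 × 1.242) = 0.3185

L/L_☉ ≈ 0.32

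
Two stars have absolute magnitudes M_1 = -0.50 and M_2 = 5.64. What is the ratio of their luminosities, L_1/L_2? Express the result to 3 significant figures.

L_1/L_2 ≈ 286

ΔM = M_1 − M_2 = -6.14
L_1/L_2 = 10^(−0.4 ΔM) = 10^2.456 = 285.8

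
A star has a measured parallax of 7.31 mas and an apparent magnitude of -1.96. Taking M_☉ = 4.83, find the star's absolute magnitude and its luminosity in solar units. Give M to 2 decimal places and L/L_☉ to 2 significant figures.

d = 1/p = 1000/7.31 mas = 136.8 pc
M = m − 5 log₁₀ d + 5 = -1.96 − 5·2.1361 + 5 = -7.640
M − M_☉ = -7.640 − 4.83 = -12.470
L/L_☉ = 10^(−0.4 × -12.470) = 97310

M ≈ -7.64; L/L_☉ ≈ 97000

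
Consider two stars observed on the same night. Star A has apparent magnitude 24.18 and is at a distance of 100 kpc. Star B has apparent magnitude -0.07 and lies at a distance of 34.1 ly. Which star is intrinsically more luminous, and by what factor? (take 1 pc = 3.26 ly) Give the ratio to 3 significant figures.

Star B is more luminous, by a factor of 54.8.

Star A: d = 100 kpc = 100000 pc
Star A: M = m − 5 log₁₀ d + 5 = 24.18 − 5·5.0000 + 5 = 4.180
Star B: d = 34.1 ly / 3.26 = 10.46 pc
Star B: M = m − 5 log₁₀ d + 5 = -0.07 − 5·1.0195 + 5 = -0.168
ΔM = M_A − M_B = 4.180 − (-0.168) = 4.348; smaller M is more luminous → Star B.
L ratio = 10^(0.4 |ΔM|) = 10^1.739 = 54.84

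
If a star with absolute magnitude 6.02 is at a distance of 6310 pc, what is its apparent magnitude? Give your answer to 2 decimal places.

m ≈ 20.02

m = M + 5 log₁₀ d − 5 = 6.02 + 5·3.8000 − 5 = 20.020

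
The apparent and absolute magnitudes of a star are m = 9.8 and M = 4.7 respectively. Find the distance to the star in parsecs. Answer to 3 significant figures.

d ≈ 105 pc

Distance modulus: m − M = 9.8 − (4.7) = 5.100
m − M = 5 log₁₀ d − 5
log₁₀ d = (m − M)/5 + 1 = 2.0200
d = 10^2.0200 = 104.7 pc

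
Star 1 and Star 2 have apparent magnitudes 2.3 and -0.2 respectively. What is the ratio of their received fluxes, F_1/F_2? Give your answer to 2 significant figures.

F_1/F_2 ≈ 0.10

Magnitude difference = 2.5
Flux ratio = 10^(−0.4 Δm) = 10^(−0.4 × 2.5) = 10^-1.000 = 0.1000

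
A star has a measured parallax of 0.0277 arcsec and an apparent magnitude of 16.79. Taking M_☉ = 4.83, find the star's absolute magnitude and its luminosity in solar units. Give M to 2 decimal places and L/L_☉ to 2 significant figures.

M ≈ 14.00; L/L_☉ ≈ 2.1×10^-4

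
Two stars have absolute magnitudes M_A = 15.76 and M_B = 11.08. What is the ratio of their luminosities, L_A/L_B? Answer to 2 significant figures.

L_A/L_B ≈ 0.013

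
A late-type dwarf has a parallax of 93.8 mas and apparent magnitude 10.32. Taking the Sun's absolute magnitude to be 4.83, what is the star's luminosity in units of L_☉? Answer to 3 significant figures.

L/L_☉ ≈ 7.24×10^-3

d = 1/p = 1000/93.8 mas = 10.66 pc
M = m − 5 log₁₀ d + 5 = 10.32 − 5·1.0278 + 5 = 10.181
M − M_☉ = 10.181 − 4.83 = 5.351
L/L_☉ = 10^(−0.4 × 5.351) = 7.238×10^-3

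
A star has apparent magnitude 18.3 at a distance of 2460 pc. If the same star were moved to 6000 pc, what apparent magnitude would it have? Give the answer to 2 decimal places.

Flux ∝ 1/d², so Δm = 5 log₁₀(d₂/d₁) = 5 log₁₀(6000/2460) = 1.936
m₂ = m₁ + Δm = 18.3 + (1.936) = 20.236

m ≈ 20.24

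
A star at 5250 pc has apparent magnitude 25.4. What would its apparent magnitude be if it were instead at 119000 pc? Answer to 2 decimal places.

m ≈ 32.18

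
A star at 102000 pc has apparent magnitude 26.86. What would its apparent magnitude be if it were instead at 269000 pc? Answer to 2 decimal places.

m ≈ 28.97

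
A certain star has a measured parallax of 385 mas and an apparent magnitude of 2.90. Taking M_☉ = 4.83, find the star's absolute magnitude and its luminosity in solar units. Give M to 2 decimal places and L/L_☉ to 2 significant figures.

d = 1/p = 1000/385 mas = 2.597 pc
M = m − 5 log₁₀ d + 5 = 2.90 − 5·0.4145 + 5 = 5.827
M − M_☉ = 5.827 − 4.83 = 0.997
L/L_☉ = 10^(−0.4 × 0.997) = 0.3991

M ≈ 5.83; L/L_☉ ≈ 0.40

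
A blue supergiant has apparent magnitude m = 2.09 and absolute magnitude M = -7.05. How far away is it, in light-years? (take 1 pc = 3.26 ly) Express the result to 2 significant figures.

d ≈ 2200 ly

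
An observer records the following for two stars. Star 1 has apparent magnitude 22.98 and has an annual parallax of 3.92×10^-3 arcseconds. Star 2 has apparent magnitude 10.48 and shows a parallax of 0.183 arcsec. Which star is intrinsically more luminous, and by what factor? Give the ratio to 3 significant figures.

Star 2 is more luminous, by a factor of 45.9.

Star 1: d = 1/p = 1/3.92×10^-3″ = 255.1 pc
Star 1: M = m − 5 log₁₀ d + 5 = 22.98 − 5·2.4067 + 5 = 15.946
Star 2: d = 1/p = 1/0.183″ = 5.464 pc
Star 2: M = m − 5 log₁₀ d + 5 = 10.48 − 5·0.7375 + 5 = 11.792
ΔM = M_1 − M_2 = 15.946 − (11.792) = 4.154; smaller M is more luminous → Star 2.
L ratio = 10^(0.4 |ΔM|) = 10^1.662 = 45.88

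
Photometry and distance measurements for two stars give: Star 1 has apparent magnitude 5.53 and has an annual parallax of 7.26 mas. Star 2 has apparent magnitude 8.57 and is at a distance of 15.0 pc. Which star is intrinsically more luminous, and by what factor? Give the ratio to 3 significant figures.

Star 1 is more luminous, by a factor of 1390.

Star 1: p = 7.26 mas = 7.26×10^-3″ → d = 1/p = 137.7 pc
Star 1: M = m − 5 log₁₀ d + 5 = 5.53 − 5·2.1391 + 5 = -0.165
Star 2: M = m − 5 log₁₀ d + 5 = 8.57 − 5·1.1761 + 5 = 7.690
ΔM = M_1 − M_2 = -0.165 − (7.690) = -7.855; smaller M is more luminous → Star 1.
L ratio = 10^(0.4 |ΔM|) = 10^3.142 = 1387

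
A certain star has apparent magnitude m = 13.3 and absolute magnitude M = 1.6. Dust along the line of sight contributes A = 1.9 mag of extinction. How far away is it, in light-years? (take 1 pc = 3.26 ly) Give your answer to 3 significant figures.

m − M = 5 log₁₀(d/10 pc) + A  ⇒  13.3 − (1.6) − 1.9 = 5 log₁₀(d/10)
9.800 = 5 log₁₀(d/10)
log₁₀ d = (m − M − A)/5 + 1 = 2.9600
d = 10^2.9600 = 912.0 pc
= 2973 ly

d ≈ 2970 ly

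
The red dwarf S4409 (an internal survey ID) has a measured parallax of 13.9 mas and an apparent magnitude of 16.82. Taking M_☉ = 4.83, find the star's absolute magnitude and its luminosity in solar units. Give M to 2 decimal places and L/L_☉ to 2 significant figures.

d = 1/p = 1000/13.9 mas = 71.94 pc
M = m − 5 log₁₀ d + 5 = 16.82 − 5·1.8570 + 5 = 12.535
M − M_☉ = 12.535 − 4.83 = 7.705
L/L_☉ = 10^(−0.4 × 7.705) = 8.279×10^-4

M ≈ 12.54; L/L_☉ ≈ 8.3×10^-4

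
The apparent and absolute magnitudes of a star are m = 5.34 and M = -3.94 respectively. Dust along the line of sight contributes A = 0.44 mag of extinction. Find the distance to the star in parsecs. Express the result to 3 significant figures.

m − M = 5 log₁₀(d/10 pc) + A  ⇒  5.34 − (-3.94) − 0.44 = 5 log₁₀(d/10)
8.840 = 5 log₁₀(d/10)
log₁₀ d = (m − M − A)/5 + 1 = 2.7680
d = 10^2.7680 = 586.1 pc

d ≈ 586 pc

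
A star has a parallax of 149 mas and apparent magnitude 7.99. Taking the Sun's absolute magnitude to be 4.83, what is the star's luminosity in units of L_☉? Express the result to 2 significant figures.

L/L_☉ ≈ 0.025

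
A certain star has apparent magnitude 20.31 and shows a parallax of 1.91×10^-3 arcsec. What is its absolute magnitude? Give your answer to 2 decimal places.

M ≈ 11.72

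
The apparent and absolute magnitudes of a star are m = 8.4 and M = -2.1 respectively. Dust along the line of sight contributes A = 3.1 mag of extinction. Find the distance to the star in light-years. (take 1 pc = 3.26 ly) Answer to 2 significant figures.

d ≈ 980 ly

m − M = 5 log₁₀(d/10 pc) + A  ⇒  8.4 − (-2.1) − 3.1 = 5 log₁₀(d/10)
7.400 = 5 log₁₀(d/10)
log₁₀ d = (m − M − A)/5 + 1 = 2.4800
d = 10^2.4800 = 302.0 pc
= 984.5 ly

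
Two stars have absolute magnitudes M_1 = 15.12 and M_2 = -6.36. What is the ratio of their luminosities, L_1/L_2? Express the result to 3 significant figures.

L_1/L_2 ≈ 2.56×10^-9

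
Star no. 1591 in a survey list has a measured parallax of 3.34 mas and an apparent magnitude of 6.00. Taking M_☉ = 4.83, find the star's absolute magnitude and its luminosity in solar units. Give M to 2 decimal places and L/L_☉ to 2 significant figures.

d = 1/p = 1000/3.34 mas = 299.4 pc
M = m − 5 log₁₀ d + 5 = 6.00 − 5·2.4763 + 5 = -1.381
M − M_☉ = -1.381 − 4.83 = -6.211
L/L_☉ = 10^(−0.4 × -6.211) = 305.1

M ≈ -1.38; L/L_☉ ≈ 310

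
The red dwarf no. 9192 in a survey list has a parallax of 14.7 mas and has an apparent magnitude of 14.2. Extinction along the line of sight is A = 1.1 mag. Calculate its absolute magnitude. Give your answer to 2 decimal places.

M ≈ 8.94

p = 14.7 mas = 0.0147″ → d = 1/p = 68.03 pc
5 log₁₀(d/10 pc) = 5 log₁₀(68.03) − 5 = 4.163
M = m − 5 log₁₀(d/10) − A = 14.2 − 4.163 − 1.1 = 8.937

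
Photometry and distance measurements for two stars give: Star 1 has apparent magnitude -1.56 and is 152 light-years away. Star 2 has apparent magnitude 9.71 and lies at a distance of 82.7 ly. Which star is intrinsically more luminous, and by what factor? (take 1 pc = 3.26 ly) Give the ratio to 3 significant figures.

Star 1 is more luminous, by a factor of 109000.

Star 1: d = 152 ly / 3.26 = 46.63 pc
Star 1: M = m − 5 log₁₀ d + 5 = -1.56 − 5·1.6686 + 5 = -4.903
Star 2: d = 82.7 ly / 3.26 = 25.37 pc
Star 2: M = m − 5 log₁₀ d + 5 = 9.71 − 5·1.4043 + 5 = 7.689
ΔM = M_1 − M_2 = -4.903 − (7.689) = -12.592; smaller M is more luminous → Star 1.
L ratio = 10^(0.4 |ΔM|) = 10^5.037 = 108800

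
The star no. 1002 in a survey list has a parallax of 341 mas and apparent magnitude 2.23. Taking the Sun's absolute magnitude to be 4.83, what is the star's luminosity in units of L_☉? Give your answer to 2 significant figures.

L/L_☉ ≈ 0.94

d = 1/p = 1000/341 mas = 2.933 pc
M = m − 5 log₁₀ d + 5 = 2.23 − 5·0.4672 + 5 = 4.894
M − M_☉ = 4.894 − 4.83 = 0.064
L/L_☉ = 10^(−0.4 × 0.064) = 0.9430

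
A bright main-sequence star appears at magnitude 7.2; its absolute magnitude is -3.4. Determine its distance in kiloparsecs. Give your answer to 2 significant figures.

d ≈ 1.3 kpc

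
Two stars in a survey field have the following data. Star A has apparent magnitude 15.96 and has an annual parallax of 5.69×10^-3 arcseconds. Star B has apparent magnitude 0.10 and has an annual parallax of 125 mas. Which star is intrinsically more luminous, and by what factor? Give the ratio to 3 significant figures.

Star A: d = 1/p = 1/5.69×10^-3″ = 175.7 pc
Star A: M = m − 5 log₁₀ d + 5 = 15.96 − 5·2.2449 + 5 = 9.736
Star B: p = 125 mas = 0.125″ → d = 1/p = 8.000 pc
Star B: M = m − 5 log₁₀ d + 5 = 0.10 − 5·0.9031 + 5 = 0.585
ΔM = M_A − M_B = 9.736 − (0.585) = 9.151; smaller M is more luminous → Star B.
L ratio = 10^(0.4 |ΔM|) = 10^3.660 = 4575

Star B is more luminous, by a factor of 4580.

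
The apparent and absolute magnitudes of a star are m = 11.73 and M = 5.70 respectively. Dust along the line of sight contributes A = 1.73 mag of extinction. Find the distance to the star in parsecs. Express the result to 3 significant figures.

d ≈ 72.4 pc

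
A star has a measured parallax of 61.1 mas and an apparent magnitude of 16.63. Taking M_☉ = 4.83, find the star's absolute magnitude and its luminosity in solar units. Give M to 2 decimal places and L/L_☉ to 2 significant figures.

d = 1/p = 1000/61.1 mas = 16.37 pc
M = m − 5 log₁₀ d + 5 = 16.63 − 5·1.2140 + 5 = 15.560
M − M_☉ = 15.560 − 4.83 = 10.730
L/L_☉ = 10^(−0.4 × 10.730) = 5.104×10^-5

M ≈ 15.56; L/L_☉ ≈ 5.1×10^-5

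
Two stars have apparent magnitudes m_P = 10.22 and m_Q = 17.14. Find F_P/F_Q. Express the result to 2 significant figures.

F_P/F_Q ≈ 590

Magnitude difference = -6.92
Flux ratio = 10^(−0.4 Δm) = 10^(−0.4 × -6.92) = 10^2.768 = 586.1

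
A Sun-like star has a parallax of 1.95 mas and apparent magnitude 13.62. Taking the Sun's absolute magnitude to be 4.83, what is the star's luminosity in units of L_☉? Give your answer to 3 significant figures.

d = 1/p = 1000/1.95 mas = 512.8 pc
M = m − 5 log₁₀ d + 5 = 13.62 − 5·2.7100 + 5 = 5.070
M − M_☉ = 5.070 − 4.83 = 0.240
L/L_☉ = 10^(−0.4 × 0.240) = 0.8016

L/L_☉ ≈ 0.802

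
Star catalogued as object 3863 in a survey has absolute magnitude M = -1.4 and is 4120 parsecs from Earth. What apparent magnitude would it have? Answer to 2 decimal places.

m ≈ 11.67

m = M + 5 log₁₀ d − 5 = -1.4 + 5·3.6149 − 5 = 11.674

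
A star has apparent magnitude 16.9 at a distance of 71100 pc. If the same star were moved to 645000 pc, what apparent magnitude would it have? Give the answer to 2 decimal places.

m ≈ 21.69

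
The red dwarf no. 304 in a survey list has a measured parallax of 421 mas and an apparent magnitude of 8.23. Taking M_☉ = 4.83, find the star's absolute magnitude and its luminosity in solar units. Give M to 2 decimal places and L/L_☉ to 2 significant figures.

d = 1/p = 1000/421 mas = 2.375 pc
M = m − 5 log₁₀ d + 5 = 8.23 − 5·0.3757 + 5 = 11.351
M − M_☉ = 11.351 − 4.83 = 6.521
L/L_☉ = 10^(−0.4 × 6.521) = 2.463×10^-3

M ≈ 11.35; L/L_☉ ≈ 2.5×10^-3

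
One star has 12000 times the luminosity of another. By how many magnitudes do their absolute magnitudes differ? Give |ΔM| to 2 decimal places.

Pogson: ΔM = −2.5 log₁₀(ratio) = −2.5 log₁₀(12000) = −2.5 × 4.0792 = -10.198

|ΔM| ≈ 10.20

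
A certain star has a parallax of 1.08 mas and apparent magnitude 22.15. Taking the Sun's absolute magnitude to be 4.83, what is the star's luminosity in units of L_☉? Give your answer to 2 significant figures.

d = 1/p = 1000/1.08 mas = 925.9 pc
M = m − 5 log₁₀ d + 5 = 22.15 − 5·2.9666 + 5 = 12.317
M − M_☉ = 12.317 − 4.83 = 7.487
L/L_☉ = 10^(−0.4 × 7.487) = 1.012×10^-3

L/L_☉ ≈ 1.0×10^-3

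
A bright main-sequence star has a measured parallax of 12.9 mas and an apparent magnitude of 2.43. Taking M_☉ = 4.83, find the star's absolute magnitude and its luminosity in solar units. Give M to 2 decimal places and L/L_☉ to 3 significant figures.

M ≈ -2.02; L/L_☉ ≈ 548

d = 1/p = 1000/12.9 mas = 77.52 pc
M = m − 5 log₁₀ d + 5 = 2.43 − 5·1.8894 + 5 = -2.017
M − M_☉ = -2.017 − 4.83 = -6.847
L/L_☉ = 10^(−0.4 × -6.847) = 548.1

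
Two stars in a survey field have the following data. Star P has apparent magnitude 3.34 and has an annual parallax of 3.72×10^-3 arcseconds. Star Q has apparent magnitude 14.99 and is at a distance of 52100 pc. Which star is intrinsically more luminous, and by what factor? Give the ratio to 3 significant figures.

Star P: d = 1/p = 1/3.72×10^-3″ = 268.8 pc
Star P: M = m − 5 log₁₀ d + 5 = 3.34 − 5·2.4295 + 5 = -3.807
Star Q: M = m − 5 log₁₀ d + 5 = 14.99 − 5·4.7168 + 5 = -3.594
ΔM = M_P − M_Q = -3.807 − (-3.594) = -0.213; smaller M is more luminous → Star P.
L ratio = 10^(0.4 |ΔM|) = 10^0.085 = 1.217

Star P is more luminous, by a factor of 1.22.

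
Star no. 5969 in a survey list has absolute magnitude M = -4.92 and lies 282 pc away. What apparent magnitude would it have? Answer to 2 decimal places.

m = M + 5 log₁₀ d − 5 = -4.92 + 5·2.4502 − 5 = 2.331

m ≈ 2.33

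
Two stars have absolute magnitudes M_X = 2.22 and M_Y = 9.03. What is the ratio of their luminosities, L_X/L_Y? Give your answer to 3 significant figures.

L_X/L_Y ≈ 530

ΔM = M_X − M_Y = -6.81
L_X/L_Y = 10^(−0.4 ΔM) = 10^2.724 = 529.7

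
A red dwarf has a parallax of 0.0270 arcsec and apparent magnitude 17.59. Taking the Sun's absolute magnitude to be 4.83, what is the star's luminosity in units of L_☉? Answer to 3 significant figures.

L/L_☉ ≈ 1.08×10^-4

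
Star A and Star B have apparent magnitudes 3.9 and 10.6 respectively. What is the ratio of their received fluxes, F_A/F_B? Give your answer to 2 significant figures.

F_A/F_B ≈ 480

Δm = 3.9 − (10.6) = -6.7
Flux ratio = 10^(−0.4 Δm) = 10^(−0.4 × -6.7) = 10^2.680 = 478.6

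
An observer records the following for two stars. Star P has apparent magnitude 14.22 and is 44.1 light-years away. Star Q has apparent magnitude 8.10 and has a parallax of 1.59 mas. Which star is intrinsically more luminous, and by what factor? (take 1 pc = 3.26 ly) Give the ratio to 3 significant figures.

Star P: d = 44.1 ly / 3.26 = 13.53 pc
Star P: M = m − 5 log₁₀ d + 5 = 14.22 − 5·1.1312 + 5 = 13.564
Star Q: p = 1.59 mas = 1.59×10^-3″ → d = 1/p = 628.9 pc
Star Q: M = m − 5 log₁₀ d + 5 = 8.10 − 5·2.7986 + 5 = -0.893
ΔM = M_P − M_Q = 13.564 − (-0.893) = 14.457; smaller M is more luminous → Star Q.
L ratio = 10^(0.4 |ΔM|) = 10^5.783 = 606400

Star Q is more luminous, by a factor of 606000.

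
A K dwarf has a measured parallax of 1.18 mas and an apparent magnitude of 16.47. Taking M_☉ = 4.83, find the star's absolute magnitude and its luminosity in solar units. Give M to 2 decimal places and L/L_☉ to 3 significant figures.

d = 1/p = 1000/1.18 mas = 847.5 pc
M = m − 5 log₁₀ d + 5 = 16.47 − 5·2.9281 + 5 = 6.829
M − M_☉ = 6.829 − 4.83 = 1.999
L/L_☉ = 10^(−0.4 × 1.999) = 0.1586

M ≈ 6.83; L/L_☉ ≈ 0.159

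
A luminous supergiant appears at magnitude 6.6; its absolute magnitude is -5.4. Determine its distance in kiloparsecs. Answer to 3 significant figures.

d ≈ 2.51 kpc

μ = m − M = 12.000
m − M = 5 log₁₀ d − 5
log₁₀ d = (m − M)/5 + 1 = 3.4000
d = 10^3.4000 = 2512 pc
= 2.512 kpc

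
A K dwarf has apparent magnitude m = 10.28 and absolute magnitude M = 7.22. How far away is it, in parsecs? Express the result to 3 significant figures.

d ≈ 40.9 pc

Distance modulus: m − M = 10.28 − (7.22) = 3.060
m − M = 5 log₁₀ d − 5
log₁₀ d = (m − M)/5 + 1 = 1.6120
d = 10^1.6120 = 40.93 pc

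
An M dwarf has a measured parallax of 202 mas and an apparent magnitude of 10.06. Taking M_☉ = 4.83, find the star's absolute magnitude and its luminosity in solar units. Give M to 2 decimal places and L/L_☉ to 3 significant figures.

M ≈ 11.59; L/L_☉ ≈ 1.98×10^-3

d = 1/p = 1000/202 mas = 4.950 pc
M = m − 5 log₁₀ d + 5 = 10.06 − 5·0.6946 + 5 = 11.587
M − M_☉ = 11.587 − 4.83 = 6.757
L/L_☉ = 10^(−0.4 × 6.757) = 1.983×10^-3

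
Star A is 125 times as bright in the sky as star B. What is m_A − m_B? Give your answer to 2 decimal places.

Pogson: Δm = −2.5 log₁₀(ratio) = −2.5 log₁₀(125) = −2.5 × 2.0969 = -5.242
Star A is brighter, so it has the smaller magnitude: the difference is negative.

m_A − m_B ≈ -5.24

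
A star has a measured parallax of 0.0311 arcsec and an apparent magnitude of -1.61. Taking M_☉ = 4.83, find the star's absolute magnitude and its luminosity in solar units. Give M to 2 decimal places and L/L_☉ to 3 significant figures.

M ≈ -4.15; L/L_☉ ≈ 3890

d = 1/p = 1/0.0311″ = 32.15 pc
M = m − 5 log₁₀ d + 5 = -1.61 − 5·1.5072 + 5 = -4.146
M − M_☉ = -4.146 − 4.83 = -8.976
L/L_☉ = 10^(−0.4 × -8.976) = 3895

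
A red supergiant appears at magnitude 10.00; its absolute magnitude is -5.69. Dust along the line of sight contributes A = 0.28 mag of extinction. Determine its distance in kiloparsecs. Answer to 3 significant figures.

m − M = 5 log₁₀(d/10 pc) + A  ⇒  10.00 − (-5.69) − 0.28 = 5 log₁₀(d/10)
15.410 = 5 log₁₀(d/10)
log₁₀ d = (m − M − A)/5 + 1 = 4.0820
d = 10^4.0820 = 12080 pc
= 12.08 kpc

d ≈ 12.1 kpc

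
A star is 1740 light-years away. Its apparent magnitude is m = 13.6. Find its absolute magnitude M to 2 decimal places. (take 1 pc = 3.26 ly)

M ≈ 4.96

d = 1740 ly / 3.26 = 533.7 pc
5 log₁₀(d/10 pc) = 5 log₁₀(533.7) − 5 = 8.637
M = m − 5 log₁₀(d/10) = 13.6 − 8.637 = 4.963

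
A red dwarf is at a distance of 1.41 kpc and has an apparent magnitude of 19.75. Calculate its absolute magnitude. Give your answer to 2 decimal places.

d = 1.41 kpc = 1410 pc
5 log₁₀(d/10 pc) = 5 log₁₀(1410) − 5 = 10.746
M = m − 5 log₁₀(d/10) = 19.75 − 10.746 = 9.004

M ≈ 9.00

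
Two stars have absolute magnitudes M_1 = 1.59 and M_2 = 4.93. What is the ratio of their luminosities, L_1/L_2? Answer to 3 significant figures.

L_1/L_2 ≈ 21.7

ΔM = M_1 − M_2 = -3.34
L_1/L_2 = 10^(−0.4 ΔM) = 10^1.336 = 21.68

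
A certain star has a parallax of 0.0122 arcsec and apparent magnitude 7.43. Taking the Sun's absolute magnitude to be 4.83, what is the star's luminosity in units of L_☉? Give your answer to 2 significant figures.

L/L_☉ ≈ 6.1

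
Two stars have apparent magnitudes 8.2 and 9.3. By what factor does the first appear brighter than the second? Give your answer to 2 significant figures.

Δm = 8.2 − (9.3) = -1.1
Flux ratio = 10^(−0.4 Δm) = 10^(−0.4 × -1.1) = 10^0.440 = 2.754

2.8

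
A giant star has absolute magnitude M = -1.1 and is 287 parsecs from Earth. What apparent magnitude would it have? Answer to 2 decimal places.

m = M + 5 log₁₀ d − 5 = -1.1 + 5·2.4579 − 5 = 6.189

m ≈ 6.19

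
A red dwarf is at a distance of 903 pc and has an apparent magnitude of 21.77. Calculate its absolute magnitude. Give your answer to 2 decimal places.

5 log₁₀(d/10 pc) = 5 log₁₀(903.0) − 5 = 9.778
M = m − 5 log₁₀(d/10) = 21.77 − 9.778 = 11.992

M ≈ 11.99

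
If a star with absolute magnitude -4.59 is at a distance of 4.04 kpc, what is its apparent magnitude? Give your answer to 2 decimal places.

d = 4.04 kpc = 4040 pc
m = M + 5 log₁₀ d − 5 = -4.59 + 5·3.6064 − 5 = 8.442

m ≈ 8.44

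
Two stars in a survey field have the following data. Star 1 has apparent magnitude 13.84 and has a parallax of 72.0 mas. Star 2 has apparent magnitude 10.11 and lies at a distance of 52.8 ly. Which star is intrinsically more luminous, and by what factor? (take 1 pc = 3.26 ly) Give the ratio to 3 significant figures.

Star 2 is more luminous, by a factor of 42.2.

Star 1: p = 72.0 mas = 0.0720″ → d = 1/p = 13.89 pc
Star 1: M = m − 5 log₁₀ d + 5 = 13.84 − 5·1.1427 + 5 = 13.127
Star 2: d = 52.8 ly / 3.26 = 16.20 pc
Star 2: M = m − 5 log₁₀ d + 5 = 10.11 − 5·1.2094 + 5 = 9.063
ΔM = M_1 − M_2 = 13.127 − (9.063) = 4.064; smaller M is more luminous → Star 2.
L ratio = 10^(0.4 |ΔM|) = 10^1.625 = 42.22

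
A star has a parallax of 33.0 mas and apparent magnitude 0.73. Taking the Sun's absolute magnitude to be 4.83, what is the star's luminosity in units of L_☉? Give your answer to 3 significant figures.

L/L_☉ ≈ 401

d = 1/p = 1000/33.0 mas = 30.30 pc
M = m − 5 log₁₀ d + 5 = 0.73 − 5·1.4815 + 5 = -1.677
M − M_☉ = -1.677 − 4.83 = -6.507
L/L_☉ = 10^(−0.4 × -6.507) = 400.8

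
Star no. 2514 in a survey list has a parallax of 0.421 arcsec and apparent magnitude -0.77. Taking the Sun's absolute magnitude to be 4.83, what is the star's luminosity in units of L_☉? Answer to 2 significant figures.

L/L_☉ ≈ 9.8

d = 1/p = 1/0.421″ = 2.375 pc
M = m − 5 log₁₀ d + 5 = -0.77 − 5·0.3757 + 5 = 2.351
M − M_☉ = 2.351 − 4.83 = -2.479
L/L_☉ = 10^(−0.4 × -2.479) = 9.805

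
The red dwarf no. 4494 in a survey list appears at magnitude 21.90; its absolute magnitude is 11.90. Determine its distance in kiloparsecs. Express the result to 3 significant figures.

d ≈ 1.00 kpc

μ = m − M = 10.000
m − M = 5 log₁₀ d − 5
log₁₀ d = (m − M)/5 + 1 = 3.0000
d = 10^3.0000 = 1000 pc
= 1.000 kpc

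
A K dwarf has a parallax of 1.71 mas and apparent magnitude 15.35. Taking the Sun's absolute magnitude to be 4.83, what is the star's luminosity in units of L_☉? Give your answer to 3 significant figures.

L/L_☉ ≈ 0.212

d = 1/p = 1000/1.71 mas = 584.8 pc
M = m − 5 log₁₀ d + 5 = 15.35 − 5·2.7670 + 5 = 6.515
M − M_☉ = 6.515 − 4.83 = 1.685
L/L_☉ = 10^(−0.4 × 1.685) = 0.2118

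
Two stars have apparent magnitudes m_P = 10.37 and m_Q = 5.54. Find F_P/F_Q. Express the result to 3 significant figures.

Magnitude difference = 4.83
Flux ratio = 10^(−0.4 Δm) = 10^(−0.4 × 4.83) = 10^-1.932 = 0.01169

F_P/F_Q ≈ 0.0117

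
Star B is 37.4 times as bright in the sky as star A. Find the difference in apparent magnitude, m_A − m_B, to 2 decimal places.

Pogson: Δm = −2.5 log₁₀(ratio) = −2.5 log₁₀(37.4) = −2.5 × 1.5729 = -3.932
Star B is brighter so has the smaller magnitude: m_A − m_B is positive.

m_A − m_B ≈ 3.93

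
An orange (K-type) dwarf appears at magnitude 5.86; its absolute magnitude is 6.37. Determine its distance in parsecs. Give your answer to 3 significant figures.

d ≈ 7.91 pc

μ = m − M = -0.510
m − M = 5 log₁₀ d − 5
log₁₀ d = (m − M)/5 + 1 = 0.8980
d = 10^0.8980 = 7.907 pc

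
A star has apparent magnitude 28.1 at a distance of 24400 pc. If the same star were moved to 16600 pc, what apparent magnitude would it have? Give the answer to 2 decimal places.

m ≈ 27.26

Flux ∝ 1/d², so Δm = 5 log₁₀(d₂/d₁) = 5 log₁₀(16600/24400) = -0.836
m₂ = m₁ + Δm = 28.1 + (-0.836) = 27.264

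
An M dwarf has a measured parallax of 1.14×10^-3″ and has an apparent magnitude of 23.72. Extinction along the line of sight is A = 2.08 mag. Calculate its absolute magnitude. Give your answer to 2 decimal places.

M ≈ 11.92

d = 1/p = 1/1.14×10^-3″ = 877.2 pc
5 log₁₀(d/10 pc) = 5 log₁₀(877.2) − 5 = 9.715
M = m − 5 log₁₀(d/10) − A = 23.72 − 9.715 − 2.08 = 11.925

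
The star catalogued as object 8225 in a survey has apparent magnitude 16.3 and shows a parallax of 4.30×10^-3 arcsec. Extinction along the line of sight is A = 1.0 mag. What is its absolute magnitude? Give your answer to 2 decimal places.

M ≈ 8.47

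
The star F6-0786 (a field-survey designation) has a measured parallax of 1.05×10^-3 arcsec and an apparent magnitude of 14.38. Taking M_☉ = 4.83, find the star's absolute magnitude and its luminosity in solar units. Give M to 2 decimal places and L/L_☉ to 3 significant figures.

M ≈ 4.49; L/L_☉ ≈ 1.37

d = 1/p = 1/1.05×10^-3″ = 952.4 pc
M = m − 5 log₁₀ d + 5 = 14.38 − 5·2.9788 + 5 = 4.486
M − M_☉ = 4.486 − 4.83 = -0.344
L/L_☉ = 10^(−0.4 × -0.344) = 1.373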